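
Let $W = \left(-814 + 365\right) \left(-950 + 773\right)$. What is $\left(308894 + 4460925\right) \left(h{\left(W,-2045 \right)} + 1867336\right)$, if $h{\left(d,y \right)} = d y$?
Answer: $-766295028184231$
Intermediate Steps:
$W = 79473$ ($W = \left(-449\right) \left(-177\right) = 79473$)
$\left(308894 + 4460925\right) \left(h{\left(W,-2045 \right)} + 1867336\right) = \left(308894 + 4460925\right) \left(79473 \left(-2045\right) + 1867336\right) = 4769819 \left(-162522285 + 1867336\right) = 4769819 \left(-160654949\right) = -766295028184231$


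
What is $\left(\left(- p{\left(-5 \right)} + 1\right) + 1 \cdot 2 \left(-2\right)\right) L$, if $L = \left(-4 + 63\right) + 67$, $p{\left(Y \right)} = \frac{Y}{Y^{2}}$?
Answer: $- \frac{1764}{5} \approx -352.8$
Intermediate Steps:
$p{\left(Y \right)} = \frac{1}{Y}$ ($p{\left(Y \right)} = \frac{Y}{Y^{2}} = \frac{1}{Y}$)
$L = 126$ ($L = 59 + 67 = 126$)
$\left(\left(- p{\left(-5 \right)} + 1\right) + 1 \cdot 2 \left(-2\right)\right) L = \left(\left(- \frac{1}{-5} + 1\right) + 1 \cdot 2 \left(-2\right)\right) 126 = \left(\left(\left(-1\right) \left(- \frac{1}{5}\right) + 1\right) + 2 \left(-2\right)\right) 126 = \left(\left(\frac{1}{5} + 1\right) - 4\right) 126 = \left(\frac{6}{5} - 4\right) 126 = \left(- \frac{14}{5}\right) 126 = - \frac{1764}{5}$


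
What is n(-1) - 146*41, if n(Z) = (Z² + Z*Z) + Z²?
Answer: -5983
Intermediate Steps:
n(Z) = 3*Z² (n(Z) = (Z² + Z²) + Z² = 2*Z² + Z² = 3*Z²)
n(-1) - 146*41 = 3*(-1)² - 146*41 = 3*1 - 5986 = 3 - 5986 = -5983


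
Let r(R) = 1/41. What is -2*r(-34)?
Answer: -2/41 ≈ -0.048781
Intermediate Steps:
r(R) = 1/41
-2*r(-34) = -2*1/41 = -2/41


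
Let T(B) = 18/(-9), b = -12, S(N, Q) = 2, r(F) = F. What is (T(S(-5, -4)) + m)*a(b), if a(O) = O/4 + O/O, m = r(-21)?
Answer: 46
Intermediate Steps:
m = -21
a(O) = 1 + O/4 (a(O) = O*(¼) + 1 = O/4 + 1 = 1 + O/4)
T(B) = -2 (T(B) = 18*(-⅑) = -2)
(T(S(-5, -4)) + m)*a(b) = (-2 - 21)*(1 + (¼)*(-12)) = -23*(1 - 3) = -23*(-2) = 46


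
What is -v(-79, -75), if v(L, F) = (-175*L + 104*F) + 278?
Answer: -6303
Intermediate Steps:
v(L, F) = 278 - 175*L + 104*F
-v(-79, -75) = -(278 - 175*(-79) + 104*(-75)) = -(278 + 13825 - 7800) = -1*6303 = -6303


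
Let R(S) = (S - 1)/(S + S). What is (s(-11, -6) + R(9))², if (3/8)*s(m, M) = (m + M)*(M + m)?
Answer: 48163600/81 ≈ 5.9461e+5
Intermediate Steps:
R(S) = (-1 + S)/(2*S) (R(S) = (-1 + S)/((2*S)) = (-1 + S)*(1/(2*S)) = (-1 + S)/(2*S))
s(m, M) = 8*(M + m)²/3 (s(m, M) = 8*((m + M)*(M + m))/3 = 8*((M + m)*(M + m))/3 = 8*(M + m)²/3)
(s(-11, -6) + R(9))² = (8*(-6 - 11)²/3 + (½)*(-1 + 9)/9)² = ((8/3)*(-17)² + (½)*(⅑)*8)² = ((8/3)*289 + 4/9)² = (2312/3 + 4/9)² = (6940/9)² = 48163600/81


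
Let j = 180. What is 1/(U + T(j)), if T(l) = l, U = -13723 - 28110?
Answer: -1/41653 ≈ -2.4008e-5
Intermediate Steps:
U = -41833
1/(U + T(j)) = 1/(-41833 + 180) = 1/(-41653) = -1/41653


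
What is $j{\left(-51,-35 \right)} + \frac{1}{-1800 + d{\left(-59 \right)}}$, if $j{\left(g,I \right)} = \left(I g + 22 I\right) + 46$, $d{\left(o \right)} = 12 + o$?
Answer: $\frac{1959666}{1847} \approx 1061.0$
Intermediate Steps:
$j{\left(g,I \right)} = 46 + 22 I + I g$ ($j{\left(g,I \right)} = \left(22 I + I g\right) + 46 = 46 + 22 I + I g$)
$j{\left(-51,-35 \right)} + \frac{1}{-1800 + d{\left(-59 \right)}} = \left(46 + 22 \left(-35\right) - -1785\right) + \frac{1}{-1800 + \left(12 - 59\right)} = \left(46 - 770 + 1785\right) + \frac{1}{-1800 - 47} = 1061 + \frac{1}{-1847} = 1061 - \frac{1}{1847} = \frac{1959666}{1847}$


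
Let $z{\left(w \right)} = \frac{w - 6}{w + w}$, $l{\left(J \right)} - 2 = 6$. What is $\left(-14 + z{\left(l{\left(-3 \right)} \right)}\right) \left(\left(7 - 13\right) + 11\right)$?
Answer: $- \frac{555}{8} \approx -69.375$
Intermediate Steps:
$l{\left(J \right)} = 8$ ($l{\left(J \right)} = 2 + 6 = 8$)
$z{\left(w \right)} = \frac{-6 + w}{2 w}$
$\left(-14 + z{\left(l{\left(-3 \right)} \right)}\right) \left(\left(7 - 13\right) + 11\right) = \left(-14 + \frac{-6 + 8}{2 \cdot 8}\right) \left(\left(7 - 13\right) + 11\right) = \left(-14 + \frac{1}{2} \cdot \frac{1}{8} \cdot 2\right) \left(-6 + 11\right) = \left(-14 + \frac{1}{8}\right) 5 = \left(- \frac{111}{8}\right) 5 = - \frac{555}{8}$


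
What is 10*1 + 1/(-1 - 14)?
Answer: 149/15 ≈ 9.9333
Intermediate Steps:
10*1 + 1/(-1 - 14) = 10 + 1/(-15) = 10 - 1/15 = 149/15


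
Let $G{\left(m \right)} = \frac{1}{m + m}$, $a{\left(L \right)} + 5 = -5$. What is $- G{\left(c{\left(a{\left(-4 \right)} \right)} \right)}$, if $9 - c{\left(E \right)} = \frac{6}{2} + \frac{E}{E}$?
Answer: $- \frac{1}{10} \approx -0.1$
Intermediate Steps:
$a{\left(L \right)} = -10$ ($a{\left(L \right)} = -5 - 5 = -10$)
$c{\left(E \right)} = 5$ ($c{\left(E \right)} = 9 - \left(\frac{6}{2} + \frac{E}{E}\right) = 9 - \left(6 \cdot \frac{1}{2} + 1\right) = 9 - \left(3 + 1\right) = 9 - 4 = 5$)
$G{\left(m \right)} = \frac{1}{2 m}$
$- G{\left(c{\left(a{\left(-4 \right)} \right)} \right)} = - \frac{1}{2 \cdot 5} = \left(-1\right) \frac{1}{10} = - \frac{1}{10}$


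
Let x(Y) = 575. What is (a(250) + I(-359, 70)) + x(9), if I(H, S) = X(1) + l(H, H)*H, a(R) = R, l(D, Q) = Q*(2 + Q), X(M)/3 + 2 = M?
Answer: -46009695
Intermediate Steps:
X(M) = -6 + 3*M
I(H, S) = -3 + H**2*(2 + H) (I(H, S) = (-6 + 3*1) + (H*(2 + H))*H = (-6 + 3) + H**2*(2 + H) = -3 + H**2*(2 + H))
(a(250) + I(-359, 70)) + x(9) = (250 + (-3 + (-359)**2*(2 - 359))) + 575 = (250 + (-3 + 128881*(-357))) + 575 = (250 + (-3 - 46010517)) + 575 = (250 - 46010520) + 575 = -46010270 + 575 = -46009695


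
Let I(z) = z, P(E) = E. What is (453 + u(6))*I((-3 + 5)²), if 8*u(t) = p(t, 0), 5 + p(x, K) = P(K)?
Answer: 3619/2 ≈ 1809.5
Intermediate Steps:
p(x, K) = -5 + K
u(t) = -5/8 (u(t) = (-5 + 0)/8 = (⅛)*(-5) = -5/8)
(453 + u(6))*I((-3 + 5)²) = (453 - 5/8)*(-3 + 5)² = (3619/8)*2² = (3619/8)*4 = 3619/2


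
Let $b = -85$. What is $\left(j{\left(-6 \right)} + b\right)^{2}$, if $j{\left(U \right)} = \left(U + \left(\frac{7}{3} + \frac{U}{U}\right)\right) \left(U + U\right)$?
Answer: $2809$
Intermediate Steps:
$j{\left(U \right)} = 2 U \left(\frac{10}{3} + U\right)$ ($j{\left(U \right)} = \left(U + \left(7 \cdot \frac{1}{3} + 1\right)\right) 2 U = \left(U + \left(\frac{7}{3} + 1\right)\right) 2 U = \left(U + \frac{10}{3}\right) 2 U = \left(\frac{10}{3} + U\right) 2 U = 2 U \left(\frac{10}{3} + U\right)$)
$\left(j{\left(-6 \right)} + b\right)^{2} = \left(\frac{2}{3} \left(-6\right) \left(10 + 3 \left(-6\right)\right) - 85\right)^{2} = \left(\frac{2}{3} \left(-6\right) \left(10 - 18\right) - 85\right)^{2} = \left(\frac{2}{3} \left(-6\right) \left(-8\right) - 85\right)^{2} = \left(32 - 85\right)^{2} = \left(-53\right)^{2} = 2809$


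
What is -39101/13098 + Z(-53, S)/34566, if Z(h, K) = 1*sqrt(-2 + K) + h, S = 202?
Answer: -37562760/12576263 + 5*sqrt(2)/17283 ≈ -2.9864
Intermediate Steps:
Z(h, K) = h + sqrt(-2 + K) (Z(h, K) = sqrt(-2 + K) + h = h + sqrt(-2 + K))
-39101/13098 + Z(-53, S)/34566 = -39101/13098 + (-53 + sqrt(-2 + 202))/34566 = -39101*1/13098 + (-53 + sqrt(200))*(1/34566) = -39101/13098 + (-53 + 10*sqrt(2))*(1/34566) = -39101/13098 + (-53/34566 + 5*sqrt(2)/17283) = -37562760/12576263 + 5*sqrt(2)/17283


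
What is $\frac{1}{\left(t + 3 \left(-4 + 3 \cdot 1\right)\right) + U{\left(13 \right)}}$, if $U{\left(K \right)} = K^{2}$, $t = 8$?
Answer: $\frac{1}{174} \approx 0.0057471$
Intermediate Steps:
$\frac{1}{\left(t + 3 \left(-4 + 3 \cdot 1\right)\right) + U{\left(13 \right)}} = \frac{1}{\left(8 + 3 \left(-4 + 3 \cdot 1\right)\right) + 13^{2}} = \frac{1}{\left(8 + 3 \left(-4 + 3\right)\right) + 169} = \frac{1}{\left(8 + 3 \left(-1\right)\right) + 169} = \frac{1}{\left(8 - 3\right) + 169} = \frac{1}{5 + 169} = \frac{1}{174}$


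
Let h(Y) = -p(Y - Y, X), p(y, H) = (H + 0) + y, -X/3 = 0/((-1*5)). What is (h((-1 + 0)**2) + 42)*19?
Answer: 798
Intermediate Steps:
X = 0 (X = -0/((-1*5)) = -0/(-5) = -0*(-1)/5 = -3*0 = 0)
p(y, H) = H + y
h(Y) = 0 (h(Y) = -(0 + (Y - Y)) = -(0 + 0) = -1*0 = 0)
(h((-1 + 0)**2) + 42)*19 = (0 + 42)*19 = 42*19 = 798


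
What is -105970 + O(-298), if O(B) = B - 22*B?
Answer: -99712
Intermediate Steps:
O(B) = -21*B
-105970 + O(-298) = -105970 - 21*(-298) = -105970 + 6258 = -99712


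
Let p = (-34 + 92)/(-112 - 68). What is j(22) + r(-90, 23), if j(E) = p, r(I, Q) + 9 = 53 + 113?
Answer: 14101/90 ≈ 156.68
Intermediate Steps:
r(I, Q) = 157 (r(I, Q) = -9 + (53 + 113) = -9 + 166 = 157)
p = -29/90 (p = 58/(-180) = 58*(-1/180) = -29/90 ≈ -0.32222)
j(E) = -29/90
j(22) + r(-90, 23) = -29/90 + 157 = 14101/90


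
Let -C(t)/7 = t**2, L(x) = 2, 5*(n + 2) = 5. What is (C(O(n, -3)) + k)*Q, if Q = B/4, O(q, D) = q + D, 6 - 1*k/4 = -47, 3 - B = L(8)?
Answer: 25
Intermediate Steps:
n = -1 (n = -2 + (1/5)*5 = -2 + 1 = -1)
B = 1 (B = 3 - 1*2 = 3 - 2 = 1)
k = 212 (k = 24 - 4*(-47) = 24 + 188 = 212)
O(q, D) = D + q
Q = 1/4 ≈ 0.25000
C(t) = -7*t**2
(C(O(n, -3)) + k)*Q = (-7*(-3 - 1)**2 + 212)*(1/4) = (-7*(-4)**2 + 212)*(1/4) = (-7*16 + 212)*(1/4) = (-112 + 212)*(1/4) = 100*(1/4) = 25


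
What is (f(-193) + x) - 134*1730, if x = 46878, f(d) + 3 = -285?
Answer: -185230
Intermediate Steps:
f(d) = -288 (f(d) = -3 - 285 = -288)
(f(-193) + x) - 134*1730 = (-288 + 46878) - 134*1730 = 46590 - 231820 = -185230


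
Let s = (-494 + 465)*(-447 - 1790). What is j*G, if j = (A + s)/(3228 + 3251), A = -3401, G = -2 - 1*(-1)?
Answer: -61472/6479 ≈ -9.4879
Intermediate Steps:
s = 64873 (s = -29*(-2237) = 64873)
G = -1 (G = -2 + 1 = -1)
j = 61472/6479 (j = (-3401 + 64873)/(3228 + 3251) = 61472/6479 ≈ 9.4879)
j*G = (61472/6479)*(-1) = -61472/6479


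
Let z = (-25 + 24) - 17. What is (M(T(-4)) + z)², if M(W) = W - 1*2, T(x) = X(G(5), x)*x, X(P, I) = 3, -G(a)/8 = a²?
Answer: 1024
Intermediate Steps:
G(a) = -8*a²
z = -18 (z = -1 - 17 = -18)
T(x) = 3*x
M(W) = -2 + W (M(W) = W - 2 = -2 + W)
(M(T(-4)) + z)² = ((-2 + 3*(-4)) - 18)² = ((-2 - 12) - 18)² = (-14 - 18)² = (-32)² = 1024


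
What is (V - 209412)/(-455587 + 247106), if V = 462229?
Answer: -252817/208481 ≈ -1.2127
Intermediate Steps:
(V - 209412)/(-455587 + 247106) = (462229 - 209412)/(-455587 + 247106) = 252817/(-208481) = 252817*(-1/208481) = -252817/208481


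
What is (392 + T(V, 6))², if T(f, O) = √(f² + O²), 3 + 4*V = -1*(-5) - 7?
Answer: (1568 + √601)²/16 ≈ 1.5851e+5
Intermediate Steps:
V = -5/4 (V = -¾ + (-1*(-5) - 7)/4 = -¾ + (5 - 7)/4 = -¾ + (¼)*(-2) = -¾ - ½ = -5/4 ≈ -1.2500)
T(f, O) = √(O² + f²)
(392 + T(V, 6))² = (392 + √(6² + (-5/4)²))² = (392 + √(36 + 25/16))² = (392 + √(601/16))² = (392 + √601/4)²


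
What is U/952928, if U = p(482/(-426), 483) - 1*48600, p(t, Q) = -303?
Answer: -48903/952928 ≈ -0.051319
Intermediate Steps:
U = -48903 (U = -303 - 1*48600 = -303 - 48600 = -48903)
U/952928 = -48903/952928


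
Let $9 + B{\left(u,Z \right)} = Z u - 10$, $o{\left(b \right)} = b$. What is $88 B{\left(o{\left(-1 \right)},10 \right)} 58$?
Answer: $-148016$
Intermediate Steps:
$B{\left(u,Z \right)} = -19 + Z u$ ($B{\left(u,Z \right)} = -9 + \left(Z u - 10\right) = -9 + \left(-10 + Z u\right) = -19 + Z u$)
$88 B{\left(o{\left(-1 \right)},10 \right)} 58 = 88 \left(-19 + 10 \left(-1\right)\right) 58 = 88 \left(-19 - 10\right) 58 = 88 \left(-29\right) 58 = \left(-2552\right) 58 = -148016$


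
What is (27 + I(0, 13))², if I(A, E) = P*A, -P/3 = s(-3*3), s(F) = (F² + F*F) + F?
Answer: 729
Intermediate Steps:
s(F) = F + 2*F² (s(F) = (F² + F²) + F = 2*F² + F = F + 2*F²)
P = -459 (P = -3*(-3*3)*(1 + 2*(-3*3)) = -(-27)*(1 + 2*(-9)) = -(-27)*(1 - 18) = -(-27)*(-17) = -3*153 = -459)
I(A, E) = -459*A
(27 + I(0, 13))² = (27 - 459*0)² = (27 + 0)² = 27² = 729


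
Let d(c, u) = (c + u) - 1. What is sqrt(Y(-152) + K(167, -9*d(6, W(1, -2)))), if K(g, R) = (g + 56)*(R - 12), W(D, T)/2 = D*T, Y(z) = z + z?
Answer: I*sqrt(4987) ≈ 70.619*I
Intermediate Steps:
Y(z) = 2*z
W(D, T) = 2*D*T (W(D, T) = 2*(D*T) = 2*D*T)
d(c, u) = -1 + c + u
K(g, R) = (-12 + R)*(56 + g) (K(g, R) = (56 + g)*(-12 + R) = (-12 + R)*(56 + g))
sqrt(Y(-152) + K(167, -9*d(6, W(1, -2)))) = sqrt(2*(-152) + (-672 - 12*167 + 56*(-9*(-1 + 6 + 2*1*(-2))) - 9*(-1 + 6 + 2*1*(-2))*167)) = sqrt(-304 + (-672 - 2004 + 56*(-9*(-1 + 6 - 4)) - 9*(-1 + 6 - 4)*167)) = sqrt(-304 + (-672 - 2004 + 56*(-9*1) - 9*1*167)) = sqrt(-304 + (-672 - 2004 + 56*(-9) - 9*167)) = sqrt(-304 + (-672 - 2004 - 504 - 1503)) = sqrt(-304 - 4683) = sqrt(-4987) = I*sqrt(4987)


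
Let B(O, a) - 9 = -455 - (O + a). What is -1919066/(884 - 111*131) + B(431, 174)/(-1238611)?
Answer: 2376990610833/16915710427 ≈ 140.52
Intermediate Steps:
B(O, a) = -446 - O - a (B(O, a) = 9 + (-455 - (O + a)) = 9 + (-455 + (-O - a)) = 9 + (-455 - O - a) = -446 - O - a)
-1919066/(884 - 111*131) + B(431, 174)/(-1238611) = -1919066/(884 - 111*131) + (-446 - 1*431 - 1*174)/(-1238611) = -1919066/(884 - 14541) + (-446 - 431 - 174)*(-1/1238611) = -1919066/(-13657) - 1051*(-1/1238611) = -1919066*(-1/13657) + 1051/1238611 = 1919066/13657 + 1051/1238611 = 2376990610833/16915710427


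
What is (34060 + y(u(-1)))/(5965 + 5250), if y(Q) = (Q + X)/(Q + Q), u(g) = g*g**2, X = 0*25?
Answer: 68121/22430 ≈ 3.0370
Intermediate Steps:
X = 0
u(g) = g**3
y(Q) = 1/2 (y(Q) = (Q + 0)/(Q + Q) = Q/((2*Q)) = Q*(1/(2*Q)) = 1/2)
(34060 + y(u(-1)))/(5965 + 5250) = (34060 + 1/2)/(5965 + 5250) = (68121/2)/11215 = (68121/2)*(1/11215) = 68121/22430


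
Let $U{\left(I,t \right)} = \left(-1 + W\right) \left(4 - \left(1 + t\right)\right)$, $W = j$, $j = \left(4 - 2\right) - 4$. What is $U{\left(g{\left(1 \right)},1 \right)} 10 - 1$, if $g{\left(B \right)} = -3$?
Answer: $-61$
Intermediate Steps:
$j = -2$ ($j = 2 - 4 = -2$)
$W = -2$
$U{\left(I,t \right)} = -9 + 3 t$ ($U{\left(I,t \right)} = \left(-1 - 2\right) \left(4 - \left(1 + t\right)\right) = - 3 \left(3 - t\right) = -9 + 3 t$)
$U{\left(g{\left(1 \right)},1 \right)} 10 - 1 = \left(-9 + 3 \cdot 1\right) 10 - 1 = \left(-9 + 3\right) 10 - 1 = \left(-6\right) 10 - 1 = -60 - 1 = -61$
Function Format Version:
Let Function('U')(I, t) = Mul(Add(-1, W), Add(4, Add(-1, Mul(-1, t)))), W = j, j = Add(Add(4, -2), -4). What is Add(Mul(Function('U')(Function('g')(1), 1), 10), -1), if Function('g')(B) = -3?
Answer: -61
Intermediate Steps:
j = -2 (j = Add(2, -4) = -2)
W = -2
Function('U')(I, t) = Add(-9, Mul(3, t)) (Function('U')(I, t) = Mul(Add(-1, -2), Add(4, Add(-1, Mul(-1, t)))) = Mul(-3, Add(3, Mul(-1, t))) = Add(-9, Mul(3, t)))
Add(Mul(Function('U')(Function('g')(1), 1), 10), -1) = Add(Mul(Add(-9, Mul(3, 1)), 10), -1) = Add(Mul(Add(-9, 3), 10), -1) = Add(Mul(-6, 10), -1) = Add(-60, -1) = -61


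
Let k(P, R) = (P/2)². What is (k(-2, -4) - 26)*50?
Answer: -1250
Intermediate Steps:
k(P, R) = P²/4 (k(P, R) = (P*(½))² = (P/2)² = P²/4)
(k(-2, -4) - 26)*50 = ((¼)*(-2)² - 26)*50 = ((¼)*4 - 26)*50 = (1 - 26)*50 = -25*50 = -1250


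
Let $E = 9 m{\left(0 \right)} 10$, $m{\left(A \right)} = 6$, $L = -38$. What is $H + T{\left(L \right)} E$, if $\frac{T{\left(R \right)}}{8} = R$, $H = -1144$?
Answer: $-165304$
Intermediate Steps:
$T{\left(R \right)} = 8 R$
$E = 540$ ($E = 9 \cdot 6 \cdot 10 = 54 \cdot 10 = 540$)
$H + T{\left(L \right)} E = -1144 + 8 \left(-38\right) 540 = -1144 - 164160 = -165304$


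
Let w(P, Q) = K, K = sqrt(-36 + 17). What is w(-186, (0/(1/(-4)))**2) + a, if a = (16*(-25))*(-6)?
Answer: 2400 + I*sqrt(19) ≈ 2400.0 + 4.3589*I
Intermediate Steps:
K = I*sqrt(19) (K = sqrt(-19) = I*sqrt(19) ≈ 4.3589*I)
a = 2400 (a = -400*(-6) = 2400)
w(P, Q) = I*sqrt(19)
w(-186, (0/(1/(-4)))**2) + a = I*sqrt(19) + 2400 = 2400 + I*sqrt(19)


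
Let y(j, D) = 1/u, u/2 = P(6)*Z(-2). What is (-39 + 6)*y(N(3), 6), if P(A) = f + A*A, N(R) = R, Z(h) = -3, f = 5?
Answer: 11/82 ≈ 0.13415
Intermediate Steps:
P(A) = 5 + A**2 (P(A) = 5 + A*A = 5 + A**2)
u = -246 (u = 2*((5 + 6**2)*(-3)) = 2*((5 + 36)*(-3)) = 2*(41*(-3)) = 2*(-123) = -246)
y(j, D) = -1/246 (y(j, D) = 1/(-246) = -1/246)
(-39 + 6)*y(N(3), 6) = (-39 + 6)*(-1/246) = -33*(-1/246) = 11/82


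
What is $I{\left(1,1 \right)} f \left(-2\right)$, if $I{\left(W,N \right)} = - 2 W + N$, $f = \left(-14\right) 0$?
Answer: $0$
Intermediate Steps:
$f = 0$
$I{\left(W,N \right)} = N - 2 W$
$I{\left(1,1 \right)} f \left(-2\right) = \left(1 - 2\right) 0 \left(-2\right) = \left(-1\right) 0 \left(-2\right) = 0 \left(-2\right) = 0$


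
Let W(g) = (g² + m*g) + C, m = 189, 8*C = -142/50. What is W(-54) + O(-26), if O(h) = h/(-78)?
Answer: -4374013/600 ≈ -7290.0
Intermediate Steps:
O(h) = -h/78 (O(h) = h*(-1/78) = -h/78)
C = -71/200 (C = (-142/50)/8 = (-142*1/50)/8 = (⅛)*(-71/25) = -71/200 ≈ -0.35500)
W(g) = -71/200 + g² + 189*g (W(g) = (g² + 189*g) - 71/200 = -71/200 + g² + 189*g)
W(-54) + O(-26) = (-71/200 + (-54)² + 189*(-54)) - 1/78*(-26) = (-71/200 + 2916 - 10206) + ⅓ = -1458071/200 + ⅓ = -4374013/600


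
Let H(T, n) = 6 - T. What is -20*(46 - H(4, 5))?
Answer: -880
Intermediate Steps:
-20*(46 - H(4, 5)) = -20*(46 - (6 - 1*4)) = -20*(46 - (6 - 4)) = -20*(46 - 1*2) = -20*(46 - 2) = -20*44 = -880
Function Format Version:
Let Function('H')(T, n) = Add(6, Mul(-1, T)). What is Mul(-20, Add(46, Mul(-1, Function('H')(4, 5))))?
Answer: -880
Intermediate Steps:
Mul(-20, Add(46, Mul(-1, Function('H')(4, 5)))) = Mul(-20, Add(46, Mul(-1, Add(6, Mul(-1, 4))))) = Mul(-20, Add(46, Mul(-1, Add(6, -4)))) = Mul(-20, Add(46, Mul(-1, 2))) = Mul(-20, Add(46, -2)) = Mul(-20, 44) = -880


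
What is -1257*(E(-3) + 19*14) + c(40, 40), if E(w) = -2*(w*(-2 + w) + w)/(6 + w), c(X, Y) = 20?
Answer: -324286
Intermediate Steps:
E(w) = -2*(w + w*(-2 + w))/(6 + w)
-1257*(E(-3) + 19*14) + c(40, 40) = -1257*(2*(-3)*(1 - 1*(-3))/(6 - 3) + 19*14) + 20 = -1257*(2*(-3)*(1 + 3)/3 + 266) + 20 = -1257*(2*(-3)*(1/3)*4 + 266) + 20 = -1257*(-8 + 266) + 20 = -1257*258 + 20 = -324306 + 20 = -324286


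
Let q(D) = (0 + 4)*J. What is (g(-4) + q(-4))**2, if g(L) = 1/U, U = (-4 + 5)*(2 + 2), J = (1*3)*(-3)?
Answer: 20449/16 ≈ 1278.1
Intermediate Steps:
J = -9 (J = 3*(-3) = -9)
U = 4 (U = 1*4 = 4)
q(D) = -36 (q(D) = (0 + 4)*(-9) = 4*(-9) = -36)
g(L) = 1/4
(g(-4) + q(-4))**2 = (1/4 - 36)**2 = (-143/4)**2 = 20449/16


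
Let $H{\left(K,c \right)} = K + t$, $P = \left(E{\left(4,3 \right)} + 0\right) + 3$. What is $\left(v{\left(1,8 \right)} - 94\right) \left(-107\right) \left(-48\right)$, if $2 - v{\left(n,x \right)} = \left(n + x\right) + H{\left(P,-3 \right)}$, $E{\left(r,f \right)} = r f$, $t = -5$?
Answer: $-570096$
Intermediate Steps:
$E{\left(r,f \right)} = f r$
$P = 15$ ($P = \left(3 \cdot 4 + 0\right) + 3 = \left(12 + 0\right) + 3 = 12 + 3 = 15$)
$H{\left(K,c \right)} = -5 + K$ ($H{\left(K,c \right)} = K - 5 = -5 + K$)
$v{\left(n,x \right)} = -8 - n - x$ ($v{\left(n,x \right)} = 2 - \left(\left(n + x\right) + \left(-5 + 15\right)\right) = 2 - \left(\left(n + x\right) + 10\right) = 2 - \left(10 + n + x\right) = -8 - n - x$)
$\left(v{\left(1,8 \right)} - 94\right) \left(-107\right) \left(-48\right) = \left(\left(-8 - 1 - 8\right) - 94\right) \left(-107\right) \left(-48\right) = \left(-17 - 94\right) \left(-107\right) \left(-48\right) = \left(-111\right) \left(-107\right) \left(-48\right) = 11877 \left(-48\right) = -570096$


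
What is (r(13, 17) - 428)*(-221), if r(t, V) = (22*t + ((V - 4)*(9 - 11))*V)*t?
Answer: 542776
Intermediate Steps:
r(t, V) = t*(22*t + V*(8 - 2*V)) (r(t, V) = (22*t + ((-4 + V)*(-2))*V)*t = (22*t + (8 - 2*V)*V)*t = (22*t + V*(8 - 2*V))*t = t*(22*t + V*(8 - 2*V)))
(r(13, 17) - 428)*(-221) = (2*13*(-1*17² + 4*17 + 11*13) - 428)*(-221) = (2*13*(-1*289 + 68 + 143) - 428)*(-221) = (2*13*(-289 + 68 + 143) - 428)*(-221) = (2*13*(-78) - 428)*(-221) = (-2028 - 428)*(-221) = -2456*(-221) = 542776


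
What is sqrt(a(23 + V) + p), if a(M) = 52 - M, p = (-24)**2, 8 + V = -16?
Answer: sqrt(629) ≈ 25.080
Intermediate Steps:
V = -24 (V = -8 - 16 = -24)
p = 576
sqrt(a(23 + V) + p) = sqrt((52 - (23 - 24)) + 576) = sqrt((52 - 1*(-1)) + 576) = sqrt((52 + 1) + 576) = sqrt(53 + 576) = sqrt(629)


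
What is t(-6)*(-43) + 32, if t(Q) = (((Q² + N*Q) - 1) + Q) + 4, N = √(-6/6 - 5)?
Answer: -1387 + 258*I*√6 ≈ -1387.0 + 631.97*I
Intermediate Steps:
N = I*√6 (N = √(-6/6 - 5) = √(-1*1 - 5) = √(-1 - 5) = √(-6) = I*√6 ≈ 2.4495*I)
t(Q) = 3 + Q + Q² + I*Q*√6 (t(Q) = (((Q² + (I*√6)*Q) - 1) + Q) + 4 = (((Q² + I*Q*√6) - 1) + Q) + 4 = ((-1 + Q² + I*Q*√6) + Q) + 4 = (-1 + Q + Q² + I*Q*√6) + 4 = 3 + Q + Q² + I*Q*√6)
t(-6)*(-43) + 32 = (3 - 6 + (-6)² + I*(-6)*√6)*(-43) + 32 = (3 - 6 + 36 - 6*I*√6)*(-43) + 32 = (33 - 6*I*√6)*(-43) + 32 = (-1419 + 258*I*√6) + 32 = -1387 + 258*I*√6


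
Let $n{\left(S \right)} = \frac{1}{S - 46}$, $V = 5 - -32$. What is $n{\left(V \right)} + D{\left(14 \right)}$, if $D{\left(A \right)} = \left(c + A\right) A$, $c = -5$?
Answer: $\frac{1133}{9} \approx 125.89$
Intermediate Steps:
$D{\left(A \right)} = A \left(-5 + A\right)$ ($D{\left(A \right)} = \left(-5 + A\right) A = A \left(-5 + A\right)$)
$V = 37$ ($V = 5 + 32 = 37$)
$n{\left(S \right)} = \frac{1}{-46 + S}$
$n{\left(V \right)} + D{\left(14 \right)} = \frac{1}{-46 + 37} + 14 \left(-5 + 14\right) = \frac{1}{-9} + 14 \cdot 9 = - \frac{1}{9} + 126 = \frac{1133}{9}$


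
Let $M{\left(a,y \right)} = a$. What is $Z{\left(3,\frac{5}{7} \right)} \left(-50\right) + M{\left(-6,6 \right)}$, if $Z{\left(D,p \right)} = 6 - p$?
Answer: $- \frac{1892}{7} \approx -270.29$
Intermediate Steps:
$Z{\left(3,\frac{5}{7} \right)} \left(-50\right) + M{\left(-6,6 \right)} = \left(6 - \frac{5}{7}\right) \left(-50\right) - 6 = \frac{37}{7} \left(-50\right) - 6 = - \frac{1850}{7} - 6 = - \frac{1892}{7}$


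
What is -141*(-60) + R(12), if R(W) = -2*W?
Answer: 8436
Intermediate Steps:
-141*(-60) + R(12) = -141*(-60) - 2*12 = 8460 - 24 = 8436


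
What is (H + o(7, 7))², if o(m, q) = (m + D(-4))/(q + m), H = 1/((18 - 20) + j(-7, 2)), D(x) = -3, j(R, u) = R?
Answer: 121/3969 ≈ 0.030486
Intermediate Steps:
H = -⅑ (H = 1/((18 - 20) - 7) = 1/(-2 - 7) = 1/(-9) = -⅑ ≈ -0.11111)
o(m, q) = (-3 + m)/(m + q) (o(m, q) = (m - 3)/(q + m) = (-3 + m)/(m + q))
(H + o(7, 7))² = (-⅑ + (-3 + 7)/(7 + 7))² = (-⅑ + 4/14)² = (-⅑ + (1/14)*4)² = (-⅑ + 2/7)² = (11/63)² = 121/3969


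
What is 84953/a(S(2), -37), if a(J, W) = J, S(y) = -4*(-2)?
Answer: 84953/8 ≈ 10619.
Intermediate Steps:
S(y) = 8
84953/a(S(2), -37) = 84953/8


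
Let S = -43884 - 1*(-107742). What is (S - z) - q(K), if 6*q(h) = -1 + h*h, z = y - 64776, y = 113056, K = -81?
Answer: 43454/3 ≈ 14485.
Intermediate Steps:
S = 63858 (S = -43884 + 107742 = 63858)
z = 48280 (z = 113056 - 64776 = 48280)
q(h) = -⅙ + h²/6 (q(h) = (-1 + h*h)/6 = (-1 + h²)/6 = -⅙ + h²/6)
(S - z) - q(K) = (63858 - 1*48280) - (-⅙ + (⅙)*(-81)²) = (63858 - 48280) - (-⅙ + (⅙)*6561) = 15578 - (-⅙ + 2187/2) = 15578 - 1*3280/3 = 15578 - 3280/3 = 43454/3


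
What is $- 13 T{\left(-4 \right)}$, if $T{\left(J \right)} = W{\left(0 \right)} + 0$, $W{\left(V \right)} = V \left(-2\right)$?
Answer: $0$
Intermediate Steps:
$W{\left(V \right)} = - 2 V$
$T{\left(J \right)} = 0$ ($T{\left(J \right)} = \left(-2\right) 0 + 0 = 0 + 0 = 0$)
$- 13 T{\left(-4 \right)} = \left(-13\right) 0 = 0$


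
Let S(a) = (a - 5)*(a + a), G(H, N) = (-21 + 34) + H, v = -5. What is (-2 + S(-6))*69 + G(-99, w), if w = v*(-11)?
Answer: 8884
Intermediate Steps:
w = 55 (w = -5*(-11) = 55)
G(H, N) = 13 + H
S(a) = 2*a*(-5 + a) (S(a) = (-5 + a)*(2*a) = 2*a*(-5 + a))
(-2 + S(-6))*69 + G(-99, w) = (-2 + 2*(-6)*(-5 - 6))*69 + (13 - 99) = (-2 + 2*(-6)*(-11))*69 - 86 = (-2 + 132)*69 - 86 = 130*69 - 86 = 8970 - 86 = 8884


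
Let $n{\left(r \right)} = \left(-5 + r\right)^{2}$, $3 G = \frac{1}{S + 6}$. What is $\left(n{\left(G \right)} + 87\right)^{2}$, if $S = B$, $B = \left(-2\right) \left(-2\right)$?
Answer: $\frac{10100451001}{810000} \approx 12470.0$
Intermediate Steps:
$B = 4$
$S = 4$
$G = \frac{1}{30}$ ($G = \frac{1}{3 \left(4 + 6\right)} = \frac{1}{3 \cdot 10} = \frac{1}{3} \cdot \frac{1}{10} = \frac{1}{30} \approx 0.033333$)
$\left(n{\left(G \right)} + 87\right)^{2} = \left(\left(-5 + \frac{1}{30}\right)^{2} + 87\right)^{2} = \left(\left(- \frac{149}{30}\right)^{2} + 87\right)^{2} = \left(\frac{22201}{900} + 87\right)^{2} = \left(\frac{100501}{900}\right)^{2} = \frac{10100451001}{810000}$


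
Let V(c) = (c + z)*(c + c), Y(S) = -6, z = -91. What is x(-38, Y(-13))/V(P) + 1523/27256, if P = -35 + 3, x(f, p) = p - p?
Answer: 1523/27256 ≈ 0.055878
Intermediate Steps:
x(f, p) = 0
P = -32
V(c) = 2*c*(-91 + c) (V(c) = (c - 91)*(c + c) = (-91 + c)*(2*c) = 2*c*(-91 + c))
x(-38, Y(-13))/V(P) + 1523/27256 = 0/((2*(-32)*(-91 - 32))) + 1523/27256 = 0/((2*(-32)*(-123))) + 1523*(1/27256) = 0/7872 + 1523/27256 = 0*(1/7872) + 1523/27256 = 0 + 1523/27256 = 1523/27256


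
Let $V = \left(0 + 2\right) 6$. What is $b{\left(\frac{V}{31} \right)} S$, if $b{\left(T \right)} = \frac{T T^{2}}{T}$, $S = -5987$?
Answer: $- \frac{862128}{961} \approx -897.12$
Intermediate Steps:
$V = 12$ ($V = 2 \cdot 6 = 12$)
$b{\left(T \right)} = T^{2}$ ($b{\left(T \right)} = \frac{T^{3}}{T} = T^{2}$)
$b{\left(\frac{V}{31} \right)} S = \left(\frac{12}{31}\right)^{2} \left(-5987\right) = \frac{144}{961} \left(-5987\right) = - \frac{862128}{961}$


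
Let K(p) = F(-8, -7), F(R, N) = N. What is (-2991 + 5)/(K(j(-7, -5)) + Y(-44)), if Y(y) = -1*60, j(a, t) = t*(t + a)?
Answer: 2986/67 ≈ 44.567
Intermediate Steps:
j(a, t) = t*(a + t)
K(p) = -7
Y(y) = -60
(-2991 + 5)/(K(j(-7, -5)) + Y(-44)) = (-2991 + 5)/(-7 - 60) = -2986/(-67) = -2986*(-1/67) = 2986/67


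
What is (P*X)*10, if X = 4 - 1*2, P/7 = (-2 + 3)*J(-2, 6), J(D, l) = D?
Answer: -280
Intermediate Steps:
P = -14 (P = 7*((-2 + 3)*(-2)) = 7*(1*(-2)) = 7*(-2) = -14)
X = 2 (X = 4 - 2 = 2)
(P*X)*10 = -14*2*10 = -28*10 = -280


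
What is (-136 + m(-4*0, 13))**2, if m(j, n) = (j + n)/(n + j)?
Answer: 18225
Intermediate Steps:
m(j, n) = 1 (m(j, n) = (j + n)/(j + n) = 1)
(-136 + m(-4*0, 13))**2 = (-136 + 1)**2 = (-135)**2 = 18225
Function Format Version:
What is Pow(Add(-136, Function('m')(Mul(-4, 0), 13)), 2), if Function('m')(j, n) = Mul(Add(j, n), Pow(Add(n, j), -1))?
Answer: 18225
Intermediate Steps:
Function('m')(j, n) = 1 (Function('m')(j, n) = Mul(Add(j, n), Pow(Add(j, n), -1)) = 1)
Pow(Add(-136, Function('m')(Mul(-4, 0), 13)), 2) = Pow(Add(-136, 1), 2) = Pow(-135, 2) = 18225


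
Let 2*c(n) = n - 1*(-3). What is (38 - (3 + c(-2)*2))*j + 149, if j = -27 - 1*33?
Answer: -1891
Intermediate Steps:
c(n) = 3/2 + n/2 (c(n) = (n - 1*(-3))/2 = (n + 3)/2 = (3 + n)/2 = 3/2 + n/2)
j = -60 (j = -27 - 33 = -60)
(38 - (3 + c(-2)*2))*j + 149 = (38 - (3 + (3/2 + (½)*(-2))*2))*(-60) + 149 = (38 - (3 + (3/2 - 1)*2))*(-60) + 149 = (38 - (3 + (½)*2))*(-60) + 149 = (38 - (3 + 1))*(-60) + 149 = (38 - 1*4)*(-60) + 149 = (38 - 4)*(-60) + 149 = 34*(-60) + 149 = -2040 + 149 = -1891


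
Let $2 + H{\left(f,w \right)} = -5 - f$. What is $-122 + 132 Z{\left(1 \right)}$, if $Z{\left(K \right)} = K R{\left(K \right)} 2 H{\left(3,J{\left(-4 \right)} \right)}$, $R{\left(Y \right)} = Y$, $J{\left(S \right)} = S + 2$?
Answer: $-2762$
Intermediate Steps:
$J{\left(S \right)} = 2 + S$
$H{\left(f,w \right)} = -7 - f$ ($H{\left(f,w \right)} = -2 - \left(5 + f\right) = -7 - f$)
$Z{\left(K \right)} = - 20 K^{2}$ ($Z{\left(K \right)} = K K 2 \left(-7 - 3\right) = K^{2} \cdot 2 \left(-7 - 3\right) = K^{2} \cdot 2 \left(-10\right) = K^{2} \left(-20\right) = - 20 K^{2}$)
$-122 + 132 Z{\left(1 \right)} = -122 + 132 \left(- 20 \cdot 1^{2}\right) = -122 + 132 \left(\left(-20\right) 1\right) = -122 + 132 \left(-20\right) = -122 - 2640 = -2762$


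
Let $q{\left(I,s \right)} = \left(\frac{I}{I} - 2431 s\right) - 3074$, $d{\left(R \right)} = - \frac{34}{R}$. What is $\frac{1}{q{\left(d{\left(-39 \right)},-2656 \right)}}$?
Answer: $\frac{1}{6453663} \approx 1.5495 \cdot 10^{-7}$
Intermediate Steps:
$q{\left(I,s \right)} = -3073 - 2431 s$ ($q{\left(I,s \right)} = \left(1 - 2431 s\right) - 3074 = -3073 - 2431 s$)
$\frac{1}{q{\left(d{\left(-39 \right)},-2656 \right)}} = \frac{1}{-3073 - -6456736} = \frac{1}{-3073 + 6456736} = \frac{1}{6453663}$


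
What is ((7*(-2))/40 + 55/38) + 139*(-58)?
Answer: -3063143/380 ≈ -8060.9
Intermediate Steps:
((7*(-2))/40 + 55/38) + 139*(-58) = (-14*1/40 + 55*(1/38)) - 8062 = (-7/20 + 55/38) - 8062 = 417/380 - 8062 = -3063143/380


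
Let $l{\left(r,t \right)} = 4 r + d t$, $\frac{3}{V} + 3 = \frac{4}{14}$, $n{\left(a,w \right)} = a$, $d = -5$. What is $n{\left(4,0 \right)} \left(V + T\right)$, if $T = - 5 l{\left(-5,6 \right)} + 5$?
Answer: $\frac{19296}{19} \approx 1015.6$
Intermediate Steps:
$V = - \frac{21}{19}$ ($V = \frac{3}{-3 + \frac{4}{14}} = \frac{3}{-3 + 4 \cdot \frac{1}{14}} = \frac{3}{-3 + \frac{2}{7}} = \frac{3}{- \frac{19}{7}} = 3 \left(- \frac{7}{19}\right) = - \frac{21}{19} \approx -1.1053$)
$l{\left(r,t \right)} = - 5 t + 4 r$ ($l{\left(r,t \right)} = 4 r - 5 t = - 5 t + 4 r$)
$T = 255$ ($T = - 5 \left(\left(-5\right) 6 + 4 \left(-5\right)\right) + 5 = - 5 \left(-30 - 20\right) + 5 = \left(-5\right) \left(-50\right) + 5 = 250 + 5 = 255$)
$n{\left(4,0 \right)} \left(V + T\right) = 4 \left(- \frac{21}{19} + 255\right) = 4 \cdot \frac{4824}{19} = \frac{19296}{19}$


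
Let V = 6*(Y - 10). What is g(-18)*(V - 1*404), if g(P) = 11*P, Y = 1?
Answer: 90684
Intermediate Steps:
V = -54 (V = 6*(1 - 10) = 6*(-9) = -54)
g(-18)*(V - 1*404) = (11*(-18))*(-54 - 1*404) = -198*(-54 - 404) = -198*(-458) = 90684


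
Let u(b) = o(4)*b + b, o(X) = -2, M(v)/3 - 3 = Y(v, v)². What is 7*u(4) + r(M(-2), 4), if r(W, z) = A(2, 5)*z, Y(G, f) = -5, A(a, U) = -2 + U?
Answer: -16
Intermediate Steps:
M(v) = 84 (M(v) = 9 + 3*(-5)² = 9 + 3*25 = 9 + 75 = 84)
r(W, z) = 3*z (r(W, z) = (-2 + 5)*z = 3*z)
u(b) = -b (u(b) = -2*b + b = -b)
7*u(4) + r(M(-2), 4) = 7*(-1*4) + 3*4 = 7*(-4) + 12 = -28 + 12 = -16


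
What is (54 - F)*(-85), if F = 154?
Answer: 8500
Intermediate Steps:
(54 - F)*(-85) = (54 - 1*154)*(-85) = (54 - 154)*(-85) = -100*(-85) = 8500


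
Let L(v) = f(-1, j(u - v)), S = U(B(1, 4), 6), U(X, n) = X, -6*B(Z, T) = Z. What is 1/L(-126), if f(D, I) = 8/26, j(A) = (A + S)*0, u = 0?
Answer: 13/4 ≈ 3.2500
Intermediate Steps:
B(Z, T) = -Z/6
S = -⅙ (S = -⅙*1 = -⅙ ≈ -0.16667)
j(A) = 0 (j(A) = (A - ⅙)*0 = (-⅙ + A)*0 = 0)
f(D, I) = 4/13 (f(D, I) = 8*(1/26) = 4/13)
L(v) = 4/13
1/L(-126) = 1/(4/13) = 13/4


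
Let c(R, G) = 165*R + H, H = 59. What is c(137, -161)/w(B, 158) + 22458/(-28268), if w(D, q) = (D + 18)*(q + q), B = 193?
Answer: -107092957/235599646 ≈ -0.45456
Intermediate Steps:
c(R, G) = 59 + 165*R (c(R, G) = 165*R + 59 = 59 + 165*R)
w(D, q) = 2*q*(18 + D) (w(D, q) = (18 + D)*(2*q) = 2*q*(18 + D))
c(137, -161)/w(B, 158) + 22458/(-28268) = (59 + 165*137)/((2*158*(18 + 193))) + 22458/(-28268) = (59 + 22605)/((2*158*211)) + 22458*(-1/28268) = 22664/66676 - 11229/14134 = 22664*(1/66676) - 11229/14134 = 5666/16669 - 11229/14134 = -107092957/235599646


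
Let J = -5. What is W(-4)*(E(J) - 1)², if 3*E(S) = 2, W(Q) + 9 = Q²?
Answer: 7/9 ≈ 0.77778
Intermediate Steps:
W(Q) = -9 + Q²
E(S) = ⅔ (E(S) = (⅓)*2 = ⅔)
W(-4)*(E(J) - 1)² = (-9 + (-4)²)*(⅔ - 1)² = (-9 + 16)*(-⅓)² = 7*(⅑) = 7/9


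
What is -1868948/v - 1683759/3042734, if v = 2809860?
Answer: -2604459671893/2137414139310 ≈ -1.2185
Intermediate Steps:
-1868948/v - 1683759/3042734 = -1868948/2809860 - 1683759/3042734 = -1868948*1/2809860 - 1683759*1/3042734 = -467237/702465 - 1683759/3042734 = -2604459671893/2137414139310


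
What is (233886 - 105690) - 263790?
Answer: -135594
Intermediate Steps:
(233886 - 105690) - 263790 = 128196 - 263790 = -135594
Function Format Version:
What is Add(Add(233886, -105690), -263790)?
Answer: -135594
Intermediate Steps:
Add(Add(233886, -105690), -263790) = Add(128196, -263790) = -135594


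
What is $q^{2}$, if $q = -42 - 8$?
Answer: $2500$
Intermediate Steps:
$q = -50$
$q^{2} = \left(-50\right)^{2} = 2500$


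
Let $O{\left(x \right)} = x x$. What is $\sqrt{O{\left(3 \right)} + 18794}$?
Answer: $\sqrt{18803} \approx 137.12$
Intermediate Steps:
$O{\left(x \right)} = x^{2}$
$\sqrt{O{\left(3 \right)} + 18794} = \sqrt{3^{2} + 18794} = \sqrt{9 + 18794} = \sqrt{18803}$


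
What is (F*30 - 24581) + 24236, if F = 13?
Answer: 45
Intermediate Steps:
(F*30 - 24581) + 24236 = (13*30 - 24581) + 24236 = (390 - 24581) + 24236 = -24191 + 24236 = 45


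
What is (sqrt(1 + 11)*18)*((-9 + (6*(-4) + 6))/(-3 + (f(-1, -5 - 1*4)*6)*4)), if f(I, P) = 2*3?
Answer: -324*sqrt(3)/47 ≈ -11.940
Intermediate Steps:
f(I, P) = 6
(sqrt(1 + 11)*18)*((-9 + (6*(-4) + 6))/(-3 + (f(-1, -5 - 1*4)*6)*4)) = (sqrt(1 + 11)*18)*((-9 + (6*(-4) + 6))/(-3 + (6*6)*4)) = (sqrt(12)*18)*((-9 + (-24 + 6))/(-3 + 36*4)) = ((2*sqrt(3))*18)*((-9 - 18)/(-3 + 144)) = (36*sqrt(3))*(-27/141) = (36*sqrt(3))*(-27*1/141) = (36*sqrt(3))*(-9/47) = -324*sqrt(3)/47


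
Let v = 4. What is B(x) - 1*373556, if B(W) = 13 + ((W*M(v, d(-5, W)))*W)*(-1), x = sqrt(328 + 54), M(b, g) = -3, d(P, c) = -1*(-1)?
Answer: -372397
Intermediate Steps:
d(P, c) = 1
x = sqrt(382) ≈ 19.545
B(W) = 13 + 3*W**2 (B(W) = 13 + ((W*(-3))*W)*(-1) = 13 + ((-3*W)*W)*(-1) = 13 - 3*W**2*(-1) = 13 + 3*W**2)
B(x) - 1*373556 = (13 + 3*(sqrt(382))**2) - 1*373556 = (13 + 3*382) - 373556 = (13 + 1146) - 373556 = 1159 - 373556 = -372397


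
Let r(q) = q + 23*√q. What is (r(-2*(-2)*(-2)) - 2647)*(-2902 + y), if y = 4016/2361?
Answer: 6060131310/787 - 314989876*I*√2/2361 ≈ 7.7003e+6 - 1.8868e+5*I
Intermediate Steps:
y = 4016/2361 (y = 4016*(1/2361) = 4016/2361 ≈ 1.7010)
(r(-2*(-2)*(-2)) - 2647)*(-2902 + y) = ((-2*(-2)*(-2) + 23*√(-2*(-2)*(-2))) - 2647)*(-2902 + 4016/2361) = ((4*(-2) + 23*√(4*(-2))) - 2647)*(-6847606/2361) = ((-8 + 23*√(-8)) - 2647)*(-6847606/2361) = ((-8 + 23*(2*I*√2)) - 2647)*(-6847606/2361) = ((-8 + 46*I*√2) - 2647)*(-6847606/2361) = (-2655 + 46*I*√2)*(-6847606/2361) = 6060131310/787 - 314989876*I*√2/2361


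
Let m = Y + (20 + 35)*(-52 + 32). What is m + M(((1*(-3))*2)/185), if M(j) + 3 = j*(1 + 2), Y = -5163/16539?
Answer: -30415482/27565 ≈ -1103.4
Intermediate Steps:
Y = -1721/5513 (Y = -5163*1/16539 = -1721/5513 ≈ -0.31217)
M(j) = -3 + 3*j (M(j) = -3 + j*(1 + 2) = -3 + j*3 = -3 + 3*j)
m = -6066021/5513 (m = -1721/5513 + (20 + 35)*(-52 + 32) = -1721/5513 + 55*(-20) = -1721/5513 - 1100 = -6066021/5513 ≈ -1100.3)
m + M(((1*(-3))*2)/185) = -6066021/5513 + (-3 + 3*(((1*(-3))*2)/185)) = -6066021/5513 + (-3 + 3*(-3*2*(1/185))) = -6066021/5513 + (-3 + 3*(-6*1/185)) = -6066021/5513 + (-3 + 3*(-6/185)) = -6066021/5513 + (-3 - 18/185) = -6066021/5513 - 573/185 = -30415482/27565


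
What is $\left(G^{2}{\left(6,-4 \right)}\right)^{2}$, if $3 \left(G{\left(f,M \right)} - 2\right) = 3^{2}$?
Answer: $625$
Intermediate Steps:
$G{\left(f,M \right)} = 5$ ($G{\left(f,M \right)} = 2 + \frac{3^{2}}{3} = 2 + \frac{1}{3} \cdot 9 = 2 + 3 = 5$)
$\left(G^{2}{\left(6,-4 \right)}\right)^{2} = \left(5^{2}\right)^{2} = 25^{2} = 625$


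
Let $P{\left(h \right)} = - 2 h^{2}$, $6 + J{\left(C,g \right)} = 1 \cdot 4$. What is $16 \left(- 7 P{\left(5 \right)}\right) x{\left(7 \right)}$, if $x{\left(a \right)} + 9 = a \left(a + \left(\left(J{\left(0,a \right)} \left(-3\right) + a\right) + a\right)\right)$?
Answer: $1008000$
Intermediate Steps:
$J{\left(C,g \right)} = -2$ ($J{\left(C,g \right)} = -6 + 1 \cdot 4 = -6 + 4 = -2$)
$x{\left(a \right)} = -9 + a \left(6 + 3 a\right)$ ($x{\left(a \right)} = -9 + a \left(a + \left(\left(\left(-2\right) \left(-3\right) + a\right) + a\right)\right) = -9 + a \left(a + \left(\left(6 + a\right) + a\right)\right) = -9 + a \left(a + \left(6 + 2 a\right)\right) = -9 + a \left(6 + 3 a\right)$)
$16 \left(- 7 P{\left(5 \right)}\right) x{\left(7 \right)} = 16 \left(- 7 \left(- 2 \cdot 5^{2}\right)\right) \left(-9 + 3 \cdot 7^{2} + 6 \cdot 7\right) = 16 \left(- 7 \left(\left(-2\right) 25\right)\right) \left(-9 + 3 \cdot 49 + 42\right) = 16 \left(\left(-7\right) \left(-50\right)\right) \left(-9 + 147 + 42\right) = 16 \cdot 350 \cdot 180 = 5600 \cdot 180 = 1008000$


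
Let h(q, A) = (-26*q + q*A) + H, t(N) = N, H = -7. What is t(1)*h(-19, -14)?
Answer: 753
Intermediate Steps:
h(q, A) = -7 - 26*q + A*q (h(q, A) = (-26*q + q*A) - 7 = (-26*q + A*q) - 7 = -7 - 26*q + A*q)
t(1)*h(-19, -14) = 1*(-7 - 26*(-19) - 14*(-19)) = 1*(-7 + 494 + 266) = 1*753 = 753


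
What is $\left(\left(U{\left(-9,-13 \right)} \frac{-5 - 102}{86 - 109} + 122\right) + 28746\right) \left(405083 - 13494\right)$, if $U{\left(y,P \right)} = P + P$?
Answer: $\frac{258911598198}{23} \approx 1.1257 \cdot 10^{10}$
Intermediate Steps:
$U{\left(y,P \right)} = 2 P$
$\left(\left(U{\left(-9,-13 \right)} \frac{-5 - 102}{86 - 109} + 122\right) + 28746\right) \left(405083 - 13494\right) = \left(\left(2 \left(-13\right) \frac{-5 - 102}{86 - 109} + 122\right) + 28746\right) \left(405083 - 13494\right) = \left(\left(- 26 \left(- \frac{107}{-23}\right) + 122\right) + 28746\right) 391589 = \left(\left(- 26 \left(\left(-107\right) \left(- \frac{1}{23}\right)\right) + 122\right) + 28746\right) 391589 = \left(\left(\left(-26\right) \frac{107}{23} + 122\right) + 28746\right) 391589 = \left(\left(- \frac{2782}{23} + 122\right) + 28746\right) 391589 = \left(\frac{24}{23} + 28746\right) 391589 = \frac{661182}{23} \cdot 391589 = \frac{258911598198}{23}$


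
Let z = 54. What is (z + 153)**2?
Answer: 42849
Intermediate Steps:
(z + 153)**2 = (54 + 153)**2 = 207**2 = 42849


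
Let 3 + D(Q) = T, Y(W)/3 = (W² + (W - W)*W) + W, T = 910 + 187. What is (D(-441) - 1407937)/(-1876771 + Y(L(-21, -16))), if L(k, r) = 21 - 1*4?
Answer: 1406843/1875853 ≈ 0.74998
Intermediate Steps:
T = 1097
L(k, r) = 17 (L(k, r) = 21 - 4 = 17)
Y(W) = 3*W + 3*W² (Y(W) = 3*((W² + (W - W)*W) + W) = 3*((W² + 0*W) + W) = 3*((W² + 0) + W) = 3*(W² + W) = 3*(W + W²) = 3*W + 3*W²)
D(Q) = 1094 (D(Q) = -3 + 1097 = 1094)
(D(-441) - 1407937)/(-1876771 + Y(L(-21, -16))) = (1094 - 1407937)/(-1876771 + 3*17*(1 + 17)) = -1406843/(-1876771 + 3*17*18) = -1406843/(-1876771 + 918) = -1406843/(-1875853) = -1406843*(-1/1875853) = 1406843/1875853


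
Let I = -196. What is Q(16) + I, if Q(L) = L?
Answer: -180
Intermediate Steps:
Q(16) + I = 16 - 196 = -180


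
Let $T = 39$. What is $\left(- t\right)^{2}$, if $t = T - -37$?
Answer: $5776$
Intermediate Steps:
$t = 76$ ($t = 39 - -37 = 39 + 37 = 76$)
$\left(- t\right)^{2} = \left(\left(-1\right) 76\right)^{2} = \left(-76\right)^{2} = 5776$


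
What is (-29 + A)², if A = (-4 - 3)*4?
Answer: 3249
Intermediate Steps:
A = -28 (A = -7*4 = -28)
(-29 + A)² = (-29 - 28)² = (-57)² = 3249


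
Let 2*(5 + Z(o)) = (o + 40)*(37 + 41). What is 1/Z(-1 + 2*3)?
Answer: 1/1750 ≈ 0.00057143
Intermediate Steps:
Z(o) = 1555 + 39*o (Z(o) = -5 + ((o + 40)*(37 + 41))/2 = -5 + ((40 + o)*78)/2 = -5 + (3120 + 78*o)/2 = -5 + (1560 + 39*o) = 1555 + 39*o)
1/Z(-1 + 2*3) = 1/(1555 + 39*(-1 + 2*3)) = 1/(1555 + 39*(-1 + 6)) = 1/(1555 + 39*5) = 1/(1555 + 195) = 1/1750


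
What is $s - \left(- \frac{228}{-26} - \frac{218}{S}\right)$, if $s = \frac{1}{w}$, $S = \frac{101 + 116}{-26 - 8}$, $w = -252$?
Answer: $- \frac{4359787}{101556} \approx -42.93$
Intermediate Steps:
$S = - \frac{217}{34}$ ($S = \frac{217}{-34} = 217 \left(- \frac{1}{34}\right) = - \frac{217}{34} \approx -6.3824$)
$s = - \frac{1}{252}$ ($s = \frac{1}{-252} = - \frac{1}{252} \approx -0.0039683$)
$s - \left(- \frac{228}{-26} - \frac{218}{S}\right) = - \frac{1}{252} - \left(- \frac{228}{-26} - \frac{218}{- \frac{217}{34}}\right) = - \frac{1}{252} - \left(\left(-228\right) \left(- \frac{1}{26}\right) - - \frac{7412}{217}\right) = - \frac{1}{252} - \left(\frac{114}{13} + \frac{7412}{217}\right) = - \frac{1}{252} - \frac{121094}{2821} = - \frac{4359787}{101556}$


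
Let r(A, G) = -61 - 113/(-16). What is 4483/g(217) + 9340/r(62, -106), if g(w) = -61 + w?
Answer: -19443811/134628 ≈ -144.43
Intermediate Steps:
r(A, G) = -863/16 (r(A, G) = -61 - 113*(-1)/16 = -61 - 1*(-113/16) = -61 + 113/16 = -863/16)
4483/g(217) + 9340/r(62, -106) = 4483/(-61 + 217) + 9340/(-863/16) = 4483/156 + 9340*(-16/863) = 4483*(1/156) - 149440/863 = 4483/156 - 149440/863 = -19443811/134628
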